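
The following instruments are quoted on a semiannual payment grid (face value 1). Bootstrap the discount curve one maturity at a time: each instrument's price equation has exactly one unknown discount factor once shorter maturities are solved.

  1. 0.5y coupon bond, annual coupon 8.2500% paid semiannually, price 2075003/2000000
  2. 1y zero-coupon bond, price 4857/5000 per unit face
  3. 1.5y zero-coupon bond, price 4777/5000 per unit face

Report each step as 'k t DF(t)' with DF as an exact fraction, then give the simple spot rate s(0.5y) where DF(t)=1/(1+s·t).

step 1 [0.5y] bond c/2=33/800: DF=(2075003/2000000 − 33/800·(0))/(1+33/800) = 2491/2500 ≈ 0.996400
step 2 [1y] zero: DF = P = 4857/5000 ≈ 0.971400
step 3 [1.5y] zero: DF = P = 4777/5000 ≈ 0.955400

1 1/2 2491/2500
2 1 4857/5000
3 3/2 4777/5000
s(0.5y) = (1/(2491/2500) − 1)/(1/2) = 18/2491 ≈ 0.7226%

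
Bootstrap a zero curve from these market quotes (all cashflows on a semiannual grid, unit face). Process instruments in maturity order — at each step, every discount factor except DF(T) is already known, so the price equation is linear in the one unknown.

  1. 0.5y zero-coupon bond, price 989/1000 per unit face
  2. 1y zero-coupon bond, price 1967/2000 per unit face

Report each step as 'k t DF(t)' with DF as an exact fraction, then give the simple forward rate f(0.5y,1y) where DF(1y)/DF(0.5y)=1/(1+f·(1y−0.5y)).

1 1/2 989/1000
2 1 1967/2000
f(0.5y,1y) = ((989/1000)/(1967/2000) − 1)/(1/2) = 22/1967 ≈ 1.1185%

step 1 [0.5y] zero: DF = P = 989/1000 ≈ 0.989000
step 2 [1y] zero: DF = P = 1967/2000 ≈ 0.983500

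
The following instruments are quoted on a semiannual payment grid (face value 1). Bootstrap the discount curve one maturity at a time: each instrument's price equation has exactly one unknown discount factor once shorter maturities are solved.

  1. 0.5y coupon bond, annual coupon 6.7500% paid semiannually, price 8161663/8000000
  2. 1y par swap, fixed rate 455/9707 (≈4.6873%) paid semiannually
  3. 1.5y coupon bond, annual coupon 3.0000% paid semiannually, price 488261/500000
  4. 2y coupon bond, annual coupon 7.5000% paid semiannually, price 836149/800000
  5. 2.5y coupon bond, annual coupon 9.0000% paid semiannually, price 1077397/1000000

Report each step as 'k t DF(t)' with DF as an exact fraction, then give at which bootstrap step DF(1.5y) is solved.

step 1 [0.5y] bond c/2=27/800: DF=(8161663/8000000 − 27/800·(0))/(1+27/800) = 9869/10000 ≈ 0.986900
step 2 [1y] swap r/2=455/19414: DF=(1 − 455/19414·(0.986900))/(1+455/19414) = 1909/2000 ≈ 0.954500
step 3 [1.5y] bond c/2=3/200: DF=(488261/500000 − 3/200·(0.986900+0.954500))/(1+3/200) = 4667/5000 ≈ 0.933400
step 4 [2y] bond c/2=3/80: DF=(836149/800000 − 3/80·(0.986900+0.954500+0.933400))/(1+3/80) = 1807/2000 ≈ 0.903500
step 5 [2.5y] bond c/2=9/200: DF=(1077397/1000000 − 9/200·(0.986900+0.954500+0.933400+0.903500))/(1+9/200) = 8683/10000 ≈ 0.868300

1 1/2 9869/10000
2 1 1909/2000
3 3/2 4667/5000
4 2 1807/2000
5 5/2 8683/10000
DF(1.5y) is solved at step 3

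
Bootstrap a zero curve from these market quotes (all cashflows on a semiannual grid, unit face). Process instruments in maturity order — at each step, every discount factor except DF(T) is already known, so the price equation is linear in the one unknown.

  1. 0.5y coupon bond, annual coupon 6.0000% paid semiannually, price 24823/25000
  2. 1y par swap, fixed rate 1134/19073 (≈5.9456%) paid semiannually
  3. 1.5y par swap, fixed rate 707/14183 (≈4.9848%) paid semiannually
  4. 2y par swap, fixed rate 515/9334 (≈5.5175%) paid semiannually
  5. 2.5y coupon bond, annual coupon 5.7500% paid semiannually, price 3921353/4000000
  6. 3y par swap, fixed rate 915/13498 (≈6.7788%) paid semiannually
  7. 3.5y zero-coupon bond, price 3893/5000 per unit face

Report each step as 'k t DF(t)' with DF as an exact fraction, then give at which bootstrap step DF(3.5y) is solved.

1 1/2 241/250
2 1 9433/10000
3 3/2 9293/10000
4 2 897/1000
5 5/2 4243/5000
6 3 817/1000
7 7/2 3893/5000
DF(3.5y) is solved at step 7

step 1 [0.5y] bond c/2=3/100: DF=(24823/25000 − 3/100·(0))/(1+3/100) = 241/250 ≈ 0.964000
step 2 [1y] swap r/2=567/19073: DF=(1 − 567/19073·(0.964000))/(1+567/19073) = 9433/10000 ≈ 0.943300
step 3 [1.5y] swap r/2=707/28366: DF=(1 − 707/28366·(0.964000+0.943300))/(1+707/28366) = 9293/10000 ≈ 0.929300
step 4 [2y] swap r/2=515/18668: DF=(1 − 515/18668·(0.964000+0.943300+0.929300))/(1+515/18668) = 897/1000 ≈ 0.897000
step 5 [2.5y] bond c/2=23/800: DF=(3921353/4000000 − 23/800·(0.964000+0.943300+0.929300+0.897000))/(1+23/800) = 4243/5000 ≈ 0.848600
step 6 [3y] swap r/2=915/26996: DF=(1 − 915/26996·(0.964000+0.943300+0.929300+0.897000+0.848600))/(1+915/26996) = 817/1000 ≈ 0.817000
step 7 [3.5y] zero: DF = P = 3893/5000 ≈ 0.778600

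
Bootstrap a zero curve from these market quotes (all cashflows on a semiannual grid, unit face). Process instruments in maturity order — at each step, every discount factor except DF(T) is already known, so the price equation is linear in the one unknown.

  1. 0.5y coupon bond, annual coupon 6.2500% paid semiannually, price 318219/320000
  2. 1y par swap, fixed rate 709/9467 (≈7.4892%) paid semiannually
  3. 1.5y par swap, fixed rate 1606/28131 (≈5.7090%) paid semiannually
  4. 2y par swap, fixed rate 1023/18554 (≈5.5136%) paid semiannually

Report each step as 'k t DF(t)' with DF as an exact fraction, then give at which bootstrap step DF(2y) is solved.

step 1 [0.5y] bond c/2=1/32: DF=(318219/320000 − 1/32·(0))/(1+1/32) = 9643/10000 ≈ 0.964300
step 2 [1y] swap r/2=709/18934: DF=(1 − 709/18934·(0.964300))/(1+709/18934) = 9291/10000 ≈ 0.929100
step 3 [1.5y] swap r/2=803/28131: DF=(1 − 803/28131·(0.964300+0.929100))/(1+803/28131) = 9197/10000 ≈ 0.919700
step 4 [2y] swap r/2=1023/37108: DF=(1 − 1023/37108·(0.964300+0.929100+0.919700))/(1+1023/37108) = 8977/10000 ≈ 0.897700

1 1/2 9643/10000
2 1 9291/10000
3 3/2 9197/10000
4 2 8977/10000
DF(2y) is solved at step 4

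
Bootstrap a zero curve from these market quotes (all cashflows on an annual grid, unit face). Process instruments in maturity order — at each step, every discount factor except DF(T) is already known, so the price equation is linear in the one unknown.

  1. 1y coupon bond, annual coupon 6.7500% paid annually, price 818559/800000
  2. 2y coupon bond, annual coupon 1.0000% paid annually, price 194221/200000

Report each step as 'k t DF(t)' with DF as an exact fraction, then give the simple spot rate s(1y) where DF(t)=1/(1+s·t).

1 1 1917/2000
2 2 119/125
s(1y) = (1/(1917/2000) − 1)/(1) = 83/1917 ≈ 4.3297%

step 1 [1y] bond c/1=27/400: DF=(818559/800000 − 27/400·(0))/(1+27/400) = 1917/2000 ≈ 0.958500
step 2 [2y] bond c/1=1/100: DF=(194221/200000 − 1/100·(0.958500))/(1+1/100) = 119/125 ≈ 0.952000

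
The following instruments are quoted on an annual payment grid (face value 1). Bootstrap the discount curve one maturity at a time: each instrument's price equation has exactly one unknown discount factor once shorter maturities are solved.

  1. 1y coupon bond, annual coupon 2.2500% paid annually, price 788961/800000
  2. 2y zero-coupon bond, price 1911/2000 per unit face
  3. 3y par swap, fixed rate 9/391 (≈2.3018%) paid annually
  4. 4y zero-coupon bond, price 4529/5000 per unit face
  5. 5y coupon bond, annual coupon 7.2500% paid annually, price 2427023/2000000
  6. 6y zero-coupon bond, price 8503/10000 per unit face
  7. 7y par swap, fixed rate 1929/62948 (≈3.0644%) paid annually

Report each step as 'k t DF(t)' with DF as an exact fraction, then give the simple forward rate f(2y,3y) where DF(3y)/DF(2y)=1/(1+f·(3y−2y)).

step 1 [1y] bond c/1=9/400: DF=(788961/800000 − 9/400·(0))/(1+9/400) = 1929/2000 ≈ 0.964500
step 2 [2y] zero: DF = P = 1911/2000 ≈ 0.955500
step 3 [3y] swap r/1=9/391: DF=(1 − 9/391·(0.964500+0.955500))/(1+9/391) = 9343/10000 ≈ 0.934300
step 4 [4y] zero: DF = P = 4529/5000 ≈ 0.905800
step 5 [5y] bond c/1=29/400: DF=(2427023/2000000 − 29/400·(0.964500+0.955500+0.934300+0.905800))/(1+29/400) = 8773/10000 ≈ 0.877300
step 6 [6y] zero: DF = P = 8503/10000 ≈ 0.850300
step 7 [7y] swap r/1=1929/62948: DF=(1 − 1929/62948·(0.964500+0.955500+0.934300+0.905800+0.877300+0.850300))/(1+1929/62948) = 8071/10000 ≈ 0.807100

1 1 1929/2000
2 2 1911/2000
3 3 9343/10000
4 4 4529/5000
5 5 8773/10000
6 6 8503/10000
7 7 8071/10000
f(2y,3y) = ((1911/2000)/(9343/10000) − 1)/(1) = 212/9343 ≈ 2.2691%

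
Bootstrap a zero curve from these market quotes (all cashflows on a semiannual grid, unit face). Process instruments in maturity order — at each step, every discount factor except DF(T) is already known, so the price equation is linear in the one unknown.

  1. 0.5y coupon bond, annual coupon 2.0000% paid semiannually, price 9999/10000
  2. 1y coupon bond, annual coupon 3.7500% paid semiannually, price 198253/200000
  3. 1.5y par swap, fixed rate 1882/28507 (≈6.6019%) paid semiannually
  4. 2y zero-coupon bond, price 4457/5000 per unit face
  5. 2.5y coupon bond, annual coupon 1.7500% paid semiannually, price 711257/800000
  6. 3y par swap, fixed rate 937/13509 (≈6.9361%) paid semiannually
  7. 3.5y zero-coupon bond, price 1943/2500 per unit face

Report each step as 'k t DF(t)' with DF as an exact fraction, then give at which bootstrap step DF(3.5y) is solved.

1 1/2 99/100
2 1 2387/2500
3 3/2 9059/10000
4 2 4457/5000
5 5/2 8489/10000
6 3 4063/5000
7 7/2 1943/2500
DF(3.5y) is solved at step 7

step 1 [0.5y] bond c/2=1/100: DF=(9999/10000 − 1/100·(0))/(1+1/100) = 99/100 ≈ 0.990000
step 2 [1y] bond c/2=3/160: DF=(198253/200000 − 3/160·(0.990000))/(1+3/160) = 2387/2500 ≈ 0.954800
step 3 [1.5y] swap r/2=941/28507: DF=(1 − 941/28507·(0.990000+0.954800))/(1+941/28507) = 9059/10000 ≈ 0.905900
step 4 [2y] zero: DF = P = 4457/5000 ≈ 0.891400
step 5 [2.5y] bond c/2=7/800: DF=(711257/800000 − 7/800·(0.990000+0.954800+0.905900+0.891400))/(1+7/800) = 8489/10000 ≈ 0.848900
step 6 [3y] swap r/2=937/27018: DF=(1 − 937/27018·(0.990000+0.954800+0.905900+0.891400+0.848900))/(1+937/27018) = 4063/5000 ≈ 0.812600
step 7 [3.5y] zero: DF = P = 1943/2500 ≈ 0.777200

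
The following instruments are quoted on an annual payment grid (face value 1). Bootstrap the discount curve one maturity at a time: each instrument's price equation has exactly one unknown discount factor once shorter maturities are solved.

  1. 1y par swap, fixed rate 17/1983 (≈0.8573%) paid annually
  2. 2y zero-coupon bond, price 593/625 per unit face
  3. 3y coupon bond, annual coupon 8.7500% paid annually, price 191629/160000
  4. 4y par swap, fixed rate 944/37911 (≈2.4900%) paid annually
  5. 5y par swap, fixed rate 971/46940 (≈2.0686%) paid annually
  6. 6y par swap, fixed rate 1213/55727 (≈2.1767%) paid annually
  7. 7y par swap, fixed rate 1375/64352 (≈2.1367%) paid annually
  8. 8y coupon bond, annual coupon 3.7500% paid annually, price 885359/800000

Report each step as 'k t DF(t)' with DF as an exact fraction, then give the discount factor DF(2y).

1 1 1983/2000
2 2 593/625
3 3 2363/2500
4 4 566/625
5 5 9029/10000
6 6 8787/10000
7 7 69/80
8 8 8341/10000
DF(2y) = 593/625 ≈ 0.948800

step 1 [1y] swap r/1=17/1983: DF=(1 − 17/1983·(0))/(1+17/1983) = 1983/2000 ≈ 0.991500
step 2 [2y] zero: DF = P = 593/625 ≈ 0.948800
step 3 [3y] bond c/1=7/80: DF=(191629/160000 − 7/80·(0.991500+0.948800))/(1+7/80) = 2363/2500 ≈ 0.945200
step 4 [4y] swap r/1=944/37911: DF=(1 − 944/37911·(0.991500+0.948800+0.945200))/(1+944/37911) = 566/625 ≈ 0.905600
step 5 [5y] swap r/1=971/46940: DF=(1 − 971/46940·(0.991500+0.948800+0.945200+0.905600))/(1+971/46940) = 9029/10000 ≈ 0.902900
step 6 [6y] swap r/1=1213/55727: DF=(1 − 1213/55727·(0.991500+0.948800+0.945200+0.905600+0.902900))/(1+1213/55727) = 8787/10000 ≈ 0.878700
step 7 [7y] swap r/1=1375/64352: DF=(1 − 1375/64352·(0.991500+0.948800+0.945200+0.905600+0.902900+0.878700))/(1+1375/64352) = 69/80 ≈ 0.862500
step 8 [8y] bond c/1=3/80: DF=(885359/800000 − 3/80·(0.991500+0.948800+0.945200+0.905600+0.902900+0.878700+0.862500))/(1+3/80) = 8341/10000 ≈ 0.834100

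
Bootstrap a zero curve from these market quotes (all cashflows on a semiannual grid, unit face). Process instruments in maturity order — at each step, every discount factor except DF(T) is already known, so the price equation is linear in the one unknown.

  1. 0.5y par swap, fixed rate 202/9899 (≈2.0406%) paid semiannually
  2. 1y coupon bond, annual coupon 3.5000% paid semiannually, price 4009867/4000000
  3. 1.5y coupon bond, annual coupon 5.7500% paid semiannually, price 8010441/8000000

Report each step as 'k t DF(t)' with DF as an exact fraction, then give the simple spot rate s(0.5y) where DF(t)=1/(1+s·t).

step 1 [0.5y] swap r/2=101/9899: DF=(1 − 101/9899·(0))/(1+101/9899) = 9899/10000 ≈ 0.989900
step 2 [1y] bond c/2=7/400: DF=(4009867/4000000 − 7/400·(0.989900))/(1+7/400) = 4841/5000 ≈ 0.968200
step 3 [1.5y] bond c/2=23/800: DF=(8010441/8000000 − 23/800·(0.989900+0.968200))/(1+23/800) = 4593/5000 ≈ 0.918600

1 1/2 9899/10000
2 1 4841/5000
3 3/2 4593/5000
s(0.5y) = (1/(9899/10000) − 1)/(1/2) = 202/9899 ≈ 2.0406%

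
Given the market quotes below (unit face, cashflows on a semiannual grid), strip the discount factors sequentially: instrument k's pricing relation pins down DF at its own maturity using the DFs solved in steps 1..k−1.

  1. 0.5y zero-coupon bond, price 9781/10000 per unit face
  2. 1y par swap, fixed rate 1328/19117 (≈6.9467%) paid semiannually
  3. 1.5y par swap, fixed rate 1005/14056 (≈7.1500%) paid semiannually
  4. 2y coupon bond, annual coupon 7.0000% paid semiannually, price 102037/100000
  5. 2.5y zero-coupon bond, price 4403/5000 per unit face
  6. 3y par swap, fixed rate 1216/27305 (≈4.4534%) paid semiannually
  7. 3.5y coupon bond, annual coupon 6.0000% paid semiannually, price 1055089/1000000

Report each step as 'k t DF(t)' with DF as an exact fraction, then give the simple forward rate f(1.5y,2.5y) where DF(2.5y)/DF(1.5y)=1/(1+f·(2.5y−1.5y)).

1 1/2 9781/10000
2 1 1167/1250
3 3/2 1799/2000
4 2 2227/2500
5 5/2 4403/5000
6 3 549/625
7 7/2 8653/10000
f(1.5y,2.5y) = ((1799/2000)/(4403/5000) − 1)/(1) = 27/1258 ≈ 2.1463%

step 1 [0.5y] zero: DF = P = 9781/10000 ≈ 0.978100
step 2 [1y] swap r/2=664/19117: DF=(1 − 664/19117·(0.978100))/(1+664/19117) = 1167/1250 ≈ 0.933600
step 3 [1.5y] swap r/2=1005/28112: DF=(1 − 1005/28112·(0.978100+0.933600))/(1+1005/28112) = 1799/2000 ≈ 0.899500
step 4 [2y] bond c/2=7/200: DF=(102037/100000 − 7/200·(0.978100+0.933600+0.899500))/(1+7/200) = 2227/2500 ≈ 0.890800
step 5 [2.5y] zero: DF = P = 4403/5000 ≈ 0.880600
step 6 [3y] swap r/2=608/27305: DF=(1 − 608/27305·(0.978100+0.933600+0.899500+0.890800+0.880600))/(1+608/27305) = 549/625 ≈ 0.878400
step 7 [3.5y] bond c/2=3/100: DF=(1055089/1000000 − 3/100·(0.978100+0.933600+0.899500+0.890800+0.880600+0.878400))/(1+3/100) = 8653/10000 ≈ 0.865300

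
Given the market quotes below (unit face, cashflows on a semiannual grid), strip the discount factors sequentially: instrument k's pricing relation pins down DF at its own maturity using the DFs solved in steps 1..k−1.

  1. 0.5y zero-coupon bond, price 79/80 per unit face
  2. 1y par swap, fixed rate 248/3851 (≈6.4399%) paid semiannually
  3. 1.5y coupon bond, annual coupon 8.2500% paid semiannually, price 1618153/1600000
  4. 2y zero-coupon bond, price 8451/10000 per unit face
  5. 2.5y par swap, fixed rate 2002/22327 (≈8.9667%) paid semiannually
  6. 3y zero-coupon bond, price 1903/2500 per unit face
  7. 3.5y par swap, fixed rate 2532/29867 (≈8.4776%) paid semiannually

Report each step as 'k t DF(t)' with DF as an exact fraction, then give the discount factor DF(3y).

step 1 [0.5y] zero: DF = P = 79/80 ≈ 0.987500
step 2 [1y] swap r/2=124/3851: DF=(1 − 124/3851·(0.987500))/(1+124/3851) = 469/500 ≈ 0.938000
step 3 [1.5y] bond c/2=33/800: DF=(1618153/1600000 − 33/800·(0.987500+0.938000))/(1+33/800) = 179/200 ≈ 0.895000
step 4 [2y] zero: DF = P = 8451/10000 ≈ 0.845100
step 5 [2.5y] swap r/2=1001/22327: DF=(1 − 1001/22327·(0.987500+0.938000+0.895000+0.845100))/(1+1001/22327) = 3999/5000 ≈ 0.799800
step 6 [3y] zero: DF = P = 1903/2500 ≈ 0.761200
step 7 [3.5y] swap r/2=1266/29867: DF=(1 − 1266/29867·(0.987500+0.938000+0.895000+0.845100+0.799800+0.761200))/(1+1266/29867) = 1867/2500 ≈ 0.746800

1 1/2 79/80
2 1 469/500
3 3/2 179/200
4 2 8451/10000
5 5/2 3999/5000
6 3 1903/2500
7 7/2 1867/2500
DF(3y) = 1903/2500 ≈ 0.761200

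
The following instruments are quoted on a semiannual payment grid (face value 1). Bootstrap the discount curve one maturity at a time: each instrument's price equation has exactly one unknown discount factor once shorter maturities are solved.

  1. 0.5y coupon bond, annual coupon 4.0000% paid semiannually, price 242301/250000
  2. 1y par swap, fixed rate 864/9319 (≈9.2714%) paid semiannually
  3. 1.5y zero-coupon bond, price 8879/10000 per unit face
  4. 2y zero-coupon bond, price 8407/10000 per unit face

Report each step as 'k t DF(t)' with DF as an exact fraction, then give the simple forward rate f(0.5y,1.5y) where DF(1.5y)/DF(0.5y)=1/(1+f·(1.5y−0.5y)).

step 1 [0.5y] bond c/2=1/50: DF=(242301/250000 − 1/50·(0))/(1+1/50) = 4751/5000 ≈ 0.950200
step 2 [1y] swap r/2=432/9319: DF=(1 − 432/9319·(0.950200))/(1+432/9319) = 571/625 ≈ 0.913600
step 3 [1.5y] zero: DF = P = 8879/10000 ≈ 0.887900
step 4 [2y] zero: DF = P = 8407/10000 ≈ 0.840700

1 1/2 4751/5000
2 1 571/625
3 3/2 8879/10000
4 2 8407/10000
f(0.5y,1.5y) = ((4751/5000)/(8879/10000) − 1)/(1) = 623/8879 ≈ 7.0166%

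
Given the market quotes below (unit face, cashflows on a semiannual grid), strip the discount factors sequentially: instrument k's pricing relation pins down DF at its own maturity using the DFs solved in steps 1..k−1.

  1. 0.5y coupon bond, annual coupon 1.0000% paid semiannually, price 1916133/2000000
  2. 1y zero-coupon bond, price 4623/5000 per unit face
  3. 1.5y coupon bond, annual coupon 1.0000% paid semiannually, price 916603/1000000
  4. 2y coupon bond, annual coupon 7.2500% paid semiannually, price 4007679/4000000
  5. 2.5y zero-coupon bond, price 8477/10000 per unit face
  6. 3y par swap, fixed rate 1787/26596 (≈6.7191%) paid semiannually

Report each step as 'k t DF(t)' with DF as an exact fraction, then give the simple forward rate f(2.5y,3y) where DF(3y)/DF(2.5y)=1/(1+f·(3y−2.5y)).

1 1/2 9533/10000
2 1 4623/5000
3 3/2 9027/10000
4 2 1087/1250
5 5/2 8477/10000
6 3 8213/10000
f(2.5y,3y) = ((8477/10000)/(8213/10000) − 1)/(1/2) = 528/8213 ≈ 6.4288%

step 1 [0.5y] bond c/2=1/200: DF=(1916133/2000000 − 1/200·(0))/(1+1/200) = 9533/10000 ≈ 0.953300
step 2 [1y] zero: DF = P = 4623/5000 ≈ 0.924600
step 3 [1.5y] bond c/2=1/200: DF=(916603/1000000 − 1/200·(0.953300+0.924600))/(1+1/200) = 9027/10000 ≈ 0.902700
step 4 [2y] bond c/2=29/800: DF=(4007679/4000000 − 29/800·(0.953300+0.924600+0.902700))/(1+29/800) = 1087/1250 ≈ 0.869600
step 5 [2.5y] zero: DF = P = 8477/10000 ≈ 0.847700
step 6 [3y] swap r/2=1787/53192: DF=(1 − 1787/53192·(0.953300+0.924600+0.902700+0.869600+0.847700))/(1+1787/53192) = 8213/10000 ≈ 0.821300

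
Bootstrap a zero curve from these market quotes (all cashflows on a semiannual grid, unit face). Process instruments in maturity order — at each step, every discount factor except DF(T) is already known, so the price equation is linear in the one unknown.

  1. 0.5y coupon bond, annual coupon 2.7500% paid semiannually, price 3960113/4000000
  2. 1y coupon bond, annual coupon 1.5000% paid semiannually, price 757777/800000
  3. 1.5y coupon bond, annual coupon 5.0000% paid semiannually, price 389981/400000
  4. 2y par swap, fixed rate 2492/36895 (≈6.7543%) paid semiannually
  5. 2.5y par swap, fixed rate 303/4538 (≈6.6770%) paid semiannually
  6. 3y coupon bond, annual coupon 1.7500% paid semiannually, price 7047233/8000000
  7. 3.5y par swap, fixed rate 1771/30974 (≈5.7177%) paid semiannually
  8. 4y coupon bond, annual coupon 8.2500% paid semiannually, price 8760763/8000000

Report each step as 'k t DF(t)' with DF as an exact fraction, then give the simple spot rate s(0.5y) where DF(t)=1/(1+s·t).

step 1 [0.5y] bond c/2=11/800: DF=(3960113/4000000 − 11/800·(0))/(1+11/800) = 4883/5000 ≈ 0.976600
step 2 [1y] bond c/2=3/400: DF=(757777/800000 − 3/400·(0.976600))/(1+3/400) = 9329/10000 ≈ 0.932900
step 3 [1.5y] bond c/2=1/40: DF=(389981/400000 − 1/40·(0.976600+0.932900))/(1+1/40) = 4523/5000 ≈ 0.904600
step 4 [2y] swap r/2=1246/36895: DF=(1 − 1246/36895·(0.976600+0.932900+0.904600))/(1+1246/36895) = 4377/5000 ≈ 0.875400
step 5 [2.5y] swap r/2=303/9076: DF=(1 − 303/9076·(0.976600+0.932900+0.904600+0.875400))/(1+303/9076) = 1697/2000 ≈ 0.848500
step 6 [3y] bond c/2=7/800: DF=(7047233/8000000 − 7/800·(0.976600+0.932900+0.904600+0.875400+0.848500))/(1+7/800) = 8339/10000 ≈ 0.833900
step 7 [3.5y] swap r/2=1771/61948: DF=(1 − 1771/61948·(0.976600+0.932900+0.904600+0.875400+0.848500+0.833900))/(1+1771/61948) = 8229/10000 ≈ 0.822900
step 8 [4y] bond c/2=33/800: DF=(8760763/8000000 − 33/800·(0.976600+0.932900+0.904600+0.875400+0.848500+0.833900+0.822900))/(1+33/800) = 8063/10000 ≈ 0.806300

1 1/2 4883/5000
2 1 9329/10000
3 3/2 4523/5000
4 2 4377/5000
5 5/2 1697/2000
6 3 8339/10000
7 7/2 8229/10000
8 4 8063/10000
s(0.5y) = (1/(4883/5000) − 1)/(1/2) = 234/4883 ≈ 4.7921%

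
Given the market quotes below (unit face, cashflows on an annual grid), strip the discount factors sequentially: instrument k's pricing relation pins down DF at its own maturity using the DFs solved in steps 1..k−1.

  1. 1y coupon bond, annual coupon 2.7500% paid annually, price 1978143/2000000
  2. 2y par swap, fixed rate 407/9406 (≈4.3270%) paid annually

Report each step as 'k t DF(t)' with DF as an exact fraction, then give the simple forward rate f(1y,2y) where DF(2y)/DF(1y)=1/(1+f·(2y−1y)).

step 1 [1y] bond c/1=11/400: DF=(1978143/2000000 − 11/400·(0))/(1+11/400) = 4813/5000 ≈ 0.962600
step 2 [2y] swap r/1=407/9406: DF=(1 − 407/9406·(0.962600))/(1+407/9406) = 4593/5000 ≈ 0.918600

1 1 4813/5000
2 2 4593/5000
f(1y,2y) = ((4813/5000)/(4593/5000) − 1)/(1) = 220/4593 ≈ 4.7899%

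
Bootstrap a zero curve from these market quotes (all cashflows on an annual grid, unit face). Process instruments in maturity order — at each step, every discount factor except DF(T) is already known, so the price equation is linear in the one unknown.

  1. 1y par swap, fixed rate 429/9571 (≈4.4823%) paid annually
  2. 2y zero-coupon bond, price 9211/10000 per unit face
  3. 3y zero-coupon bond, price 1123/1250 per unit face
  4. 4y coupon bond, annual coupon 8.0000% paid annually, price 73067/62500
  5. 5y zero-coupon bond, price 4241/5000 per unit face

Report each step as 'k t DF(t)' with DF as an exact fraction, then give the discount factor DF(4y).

1 1 9571/10000
2 2 9211/10000
3 3 1123/1250
4 4 548/625
5 5 4241/5000
DF(4y) = 548/625 ≈ 0.876800

step 1 [1y] swap r/1=429/9571: DF=(1 − 429/9571·(0))/(1+429/9571) = 9571/10000 ≈ 0.957100
step 2 [2y] zero: DF = P = 9211/10000 ≈ 0.921100
step 3 [3y] zero: DF = P = 1123/1250 ≈ 0.898400
step 4 [4y] bond c/1=2/25: DF=(73067/62500 − 2/25·(0.957100+0.921100+0.898400))/(1+2/25) = 548/625 ≈ 0.876800
step 5 [5y] zero: DF = P = 4241/5000 ≈ 0.848200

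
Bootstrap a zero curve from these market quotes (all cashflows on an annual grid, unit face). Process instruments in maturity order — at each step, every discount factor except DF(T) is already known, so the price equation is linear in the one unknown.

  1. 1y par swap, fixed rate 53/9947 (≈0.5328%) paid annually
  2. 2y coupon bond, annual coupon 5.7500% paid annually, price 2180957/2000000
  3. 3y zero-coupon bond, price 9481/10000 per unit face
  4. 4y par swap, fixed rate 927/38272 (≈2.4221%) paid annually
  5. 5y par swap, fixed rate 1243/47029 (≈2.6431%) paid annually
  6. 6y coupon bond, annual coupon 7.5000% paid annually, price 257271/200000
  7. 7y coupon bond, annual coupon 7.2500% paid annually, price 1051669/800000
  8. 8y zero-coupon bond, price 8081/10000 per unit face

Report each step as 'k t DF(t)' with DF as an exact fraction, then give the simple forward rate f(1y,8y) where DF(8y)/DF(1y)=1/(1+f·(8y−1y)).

step 1 [1y] swap r/1=53/9947: DF=(1 − 53/9947·(0))/(1+53/9947) = 9947/10000 ≈ 0.994700
step 2 [2y] bond c/1=23/400: DF=(2180957/2000000 − 23/400·(0.994700))/(1+23/400) = 9771/10000 ≈ 0.977100
step 3 [3y] zero: DF = P = 9481/10000 ≈ 0.948100
step 4 [4y] swap r/1=927/38272: DF=(1 − 927/38272·(0.994700+0.977100+0.948100))/(1+927/38272) = 9073/10000 ≈ 0.907300
step 5 [5y] swap r/1=1243/47029: DF=(1 − 1243/47029·(0.994700+0.977100+0.948100+0.907300))/(1+1243/47029) = 8757/10000 ≈ 0.875700
step 6 [6y] bond c/1=3/40: DF=(257271/200000 − 3/40·(0.994700+0.977100+0.948100+0.907300+0.875700))/(1+3/40) = 1737/2000 ≈ 0.868500
step 7 [7y] bond c/1=29/400: DF=(1051669/800000 − 29/400·(0.994700+0.977100+0.948100+0.907300+0.875700+0.868500))/(1+29/400) = 8491/10000 ≈ 0.849100
step 8 [8y] zero: DF = P = 8081/10000 ≈ 0.808100

1 1 9947/10000
2 2 9771/10000
3 3 9481/10000
4 4 9073/10000
5 5 8757/10000
6 6 1737/2000
7 7 8491/10000
8 8 8081/10000
f(1y,8y) = ((9947/10000)/(8081/10000) − 1)/(7) = 1866/56567 ≈ 3.2987%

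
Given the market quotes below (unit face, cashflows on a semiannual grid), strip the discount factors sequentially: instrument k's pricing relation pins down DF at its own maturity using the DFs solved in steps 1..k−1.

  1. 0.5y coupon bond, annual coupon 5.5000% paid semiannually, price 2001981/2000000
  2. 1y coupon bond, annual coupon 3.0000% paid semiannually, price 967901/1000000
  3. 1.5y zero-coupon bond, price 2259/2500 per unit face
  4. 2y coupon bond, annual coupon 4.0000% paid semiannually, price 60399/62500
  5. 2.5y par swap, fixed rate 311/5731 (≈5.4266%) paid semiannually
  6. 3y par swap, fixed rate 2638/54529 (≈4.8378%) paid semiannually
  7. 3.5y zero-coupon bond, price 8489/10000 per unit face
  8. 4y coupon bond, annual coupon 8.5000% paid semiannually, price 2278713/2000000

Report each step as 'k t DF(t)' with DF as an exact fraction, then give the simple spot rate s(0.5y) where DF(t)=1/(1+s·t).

step 1 [0.5y] bond c/2=11/400: DF=(2001981/2000000 − 11/400·(0))/(1+11/400) = 4871/5000 ≈ 0.974200
step 2 [1y] bond c/2=3/200: DF=(967901/1000000 − 3/200·(0.974200))/(1+3/200) = 587/625 ≈ 0.939200
step 3 [1.5y] zero: DF = P = 2259/2500 ≈ 0.903600
step 4 [2y] bond c/2=1/50: DF=(60399/62500 − 1/50·(0.974200+0.939200+0.903600))/(1+1/50) = 4461/5000 ≈ 0.892200
step 5 [2.5y] swap r/2=311/11462: DF=(1 − 311/11462·(0.974200+0.939200+0.903600+0.892200))/(1+311/11462) = 2189/2500 ≈ 0.875600
step 6 [3y] swap r/2=1319/54529: DF=(1 − 1319/54529·(0.974200+0.939200+0.903600+0.892200+0.875600))/(1+1319/54529) = 8681/10000 ≈ 0.868100
step 7 [3.5y] zero: DF = P = 8489/10000 ≈ 0.848900
step 8 [4y] bond c/2=17/400: DF=(2278713/2000000 − 17/400·(0.974200+0.939200+0.903600+0.892200+0.875600+0.868100+0.848900))/(1+17/400) = 209/250 ≈ 0.836000

1 1/2 4871/5000
2 1 587/625
3 3/2 2259/2500
4 2 4461/5000
5 5/2 2189/2500
6 3 8681/10000
7 7/2 8489/10000
8 4 209/250
s(0.5y) = (1/(4871/5000) − 1)/(1/2) = 258/4871 ≈ 5.2967%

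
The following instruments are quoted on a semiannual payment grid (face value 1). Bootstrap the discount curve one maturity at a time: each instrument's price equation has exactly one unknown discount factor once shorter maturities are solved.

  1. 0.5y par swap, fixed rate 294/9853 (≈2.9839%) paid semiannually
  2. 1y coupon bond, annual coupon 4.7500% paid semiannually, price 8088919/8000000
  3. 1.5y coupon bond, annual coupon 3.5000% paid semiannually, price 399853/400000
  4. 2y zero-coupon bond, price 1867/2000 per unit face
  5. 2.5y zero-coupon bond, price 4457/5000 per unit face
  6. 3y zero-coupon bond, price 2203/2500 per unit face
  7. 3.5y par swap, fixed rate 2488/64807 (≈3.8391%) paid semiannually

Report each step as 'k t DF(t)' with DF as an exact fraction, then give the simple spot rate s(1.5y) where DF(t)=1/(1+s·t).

step 1 [0.5y] swap r/2=147/9853: DF=(1 − 147/9853·(0))/(1+147/9853) = 9853/10000 ≈ 0.985300
step 2 [1y] bond c/2=19/800: DF=(8088919/8000000 − 19/800·(0.985300))/(1+19/800) = 603/625 ≈ 0.964800
step 3 [1.5y] bond c/2=7/400: DF=(399853/400000 − 7/400·(0.985300+0.964800))/(1+7/400) = 9489/10000 ≈ 0.948900
step 4 [2y] zero: DF = P = 1867/2000 ≈ 0.933500
step 5 [2.5y] zero: DF = P = 4457/5000 ≈ 0.891400
step 6 [3y] zero: DF = P = 2203/2500 ≈ 0.881200
step 7 [3.5y] swap r/2=1244/64807: DF=(1 − 1244/64807·(0.985300+0.964800+0.948900+0.933500+0.891400+0.881200))/(1+1244/64807) = 2189/2500 ≈ 0.875600

1 1/2 9853/10000
2 1 603/625
3 3/2 9489/10000
4 2 1867/2000
5 5/2 4457/5000
6 3 2203/2500
7 7/2 2189/2500
s(1.5y) = (1/(9489/10000) − 1)/(3/2) = 1022/28467 ≈ 3.5901%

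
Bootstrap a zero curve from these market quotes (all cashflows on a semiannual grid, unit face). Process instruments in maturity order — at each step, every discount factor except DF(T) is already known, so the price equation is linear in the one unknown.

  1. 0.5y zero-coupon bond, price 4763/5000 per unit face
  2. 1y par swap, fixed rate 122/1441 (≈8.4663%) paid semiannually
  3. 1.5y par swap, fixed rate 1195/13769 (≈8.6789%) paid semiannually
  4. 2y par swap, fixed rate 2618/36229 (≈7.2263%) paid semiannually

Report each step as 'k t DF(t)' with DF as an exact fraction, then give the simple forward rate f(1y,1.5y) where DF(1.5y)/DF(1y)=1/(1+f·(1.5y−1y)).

step 1 [0.5y] zero: DF = P = 4763/5000 ≈ 0.952600
step 2 [1y] swap r/2=61/1441: DF=(1 − 61/1441·(0.952600))/(1+61/1441) = 9207/10000 ≈ 0.920700
step 3 [1.5y] swap r/2=1195/27538: DF=(1 − 1195/27538·(0.952600+0.920700))/(1+1195/27538) = 1761/2000 ≈ 0.880500
step 4 [2y] swap r/2=1309/36229: DF=(1 − 1309/36229·(0.952600+0.920700+0.880500))/(1+1309/36229) = 8691/10000 ≈ 0.869100

1 1/2 4763/5000
2 1 9207/10000
3 3/2 1761/2000
4 2 8691/10000
f(1y,1.5y) = ((9207/10000)/(1761/2000) − 1)/(1/2) = 268/2935 ≈ 9.1312%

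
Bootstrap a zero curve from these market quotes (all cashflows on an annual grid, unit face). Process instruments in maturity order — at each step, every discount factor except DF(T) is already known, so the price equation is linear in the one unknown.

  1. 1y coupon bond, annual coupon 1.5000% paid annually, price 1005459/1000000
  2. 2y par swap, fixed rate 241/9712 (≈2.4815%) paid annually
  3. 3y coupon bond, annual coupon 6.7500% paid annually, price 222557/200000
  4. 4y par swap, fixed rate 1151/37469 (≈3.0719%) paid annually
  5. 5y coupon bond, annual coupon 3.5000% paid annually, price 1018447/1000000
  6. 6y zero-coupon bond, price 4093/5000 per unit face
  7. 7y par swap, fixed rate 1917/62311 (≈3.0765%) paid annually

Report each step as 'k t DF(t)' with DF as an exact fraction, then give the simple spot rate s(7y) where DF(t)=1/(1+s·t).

step 1 [1y] bond c/1=3/200: DF=(1005459/1000000 − 3/200·(0))/(1+3/200) = 4953/5000 ≈ 0.990600
step 2 [2y] swap r/1=241/9712: DF=(1 − 241/9712·(0.990600))/(1+241/9712) = 4759/5000 ≈ 0.951800
step 3 [3y] bond c/1=27/400: DF=(222557/200000 − 27/400·(0.990600+0.951800))/(1+27/400) = 2299/2500 ≈ 0.919600
step 4 [4y] swap r/1=1151/37469: DF=(1 − 1151/37469·(0.990600+0.951800+0.919600))/(1+1151/37469) = 8849/10000 ≈ 0.884900
step 5 [5y] bond c/1=7/200: DF=(1018447/1000000 − 7/200·(0.990600+0.951800+0.919600+0.884900))/(1+7/200) = 8573/10000 ≈ 0.857300
step 6 [6y] zero: DF = P = 4093/5000 ≈ 0.818600
step 7 [7y] swap r/1=1917/62311: DF=(1 − 1917/62311·(0.990600+0.951800+0.919600+0.884900+0.857300+0.818600))/(1+1917/62311) = 8083/10000 ≈ 0.808300

1 1 4953/5000
2 2 4759/5000
3 3 2299/2500
4 4 8849/10000
5 5 8573/10000
6 6 4093/5000
7 7 8083/10000
s(7y) = (1/(8083/10000) − 1)/(7) = 1917/56581 ≈ 3.3881%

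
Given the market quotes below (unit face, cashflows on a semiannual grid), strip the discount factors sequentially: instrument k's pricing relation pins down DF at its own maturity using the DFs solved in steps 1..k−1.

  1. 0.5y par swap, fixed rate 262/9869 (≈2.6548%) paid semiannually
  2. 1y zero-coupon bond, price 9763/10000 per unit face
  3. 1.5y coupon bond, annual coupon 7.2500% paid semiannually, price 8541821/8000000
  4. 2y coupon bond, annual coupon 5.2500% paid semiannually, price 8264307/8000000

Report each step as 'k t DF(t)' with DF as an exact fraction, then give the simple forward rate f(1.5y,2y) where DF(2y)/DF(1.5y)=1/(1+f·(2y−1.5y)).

step 1 [0.5y] swap r/2=131/9869: DF=(1 − 131/9869·(0))/(1+131/9869) = 9869/10000 ≈ 0.986900
step 2 [1y] zero: DF = P = 9763/10000 ≈ 0.976300
step 3 [1.5y] bond c/2=29/800: DF=(8541821/8000000 − 29/800·(0.986900+0.976300))/(1+29/800) = 9617/10000 ≈ 0.961700
step 4 [2y] bond c/2=21/800: DF=(8264307/8000000 − 21/800·(0.986900+0.976300+0.961700))/(1+21/800) = 4659/5000 ≈ 0.931800

1 1/2 9869/10000
2 1 9763/10000
3 3/2 9617/10000
4 2 4659/5000
f(1.5y,2y) = ((9617/10000)/(4659/5000) − 1)/(1/2) = 299/4659 ≈ 6.4177%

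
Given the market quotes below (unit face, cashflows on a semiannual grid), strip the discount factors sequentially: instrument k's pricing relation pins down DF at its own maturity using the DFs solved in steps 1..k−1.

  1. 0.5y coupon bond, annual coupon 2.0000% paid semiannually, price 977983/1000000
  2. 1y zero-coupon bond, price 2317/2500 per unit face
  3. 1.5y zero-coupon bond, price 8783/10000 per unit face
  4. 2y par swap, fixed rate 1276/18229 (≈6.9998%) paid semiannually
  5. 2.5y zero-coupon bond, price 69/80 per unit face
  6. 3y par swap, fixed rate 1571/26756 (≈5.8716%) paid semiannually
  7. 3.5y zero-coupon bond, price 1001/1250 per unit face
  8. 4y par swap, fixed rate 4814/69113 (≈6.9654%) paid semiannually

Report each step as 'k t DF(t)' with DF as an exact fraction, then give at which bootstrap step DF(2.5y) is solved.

step 1 [0.5y] bond c/2=1/100: DF=(977983/1000000 − 1/100·(0))/(1+1/100) = 9683/10000 ≈ 0.968300
step 2 [1y] zero: DF = P = 2317/2500 ≈ 0.926800
step 3 [1.5y] zero: DF = P = 8783/10000 ≈ 0.878300
step 4 [2y] swap r/2=638/18229: DF=(1 − 638/18229·(0.968300+0.926800+0.878300))/(1+638/18229) = 2181/2500 ≈ 0.872400
step 5 [2.5y] zero: DF = P = 69/80 ≈ 0.862500
step 6 [3y] swap r/2=1571/53512: DF=(1 − 1571/53512·(0.968300+0.926800+0.878300+0.872400+0.862500))/(1+1571/53512) = 8429/10000 ≈ 0.842900
step 7 [3.5y] zero: DF = P = 1001/1250 ≈ 0.800800
step 8 [4y] swap r/2=2407/69113: DF=(1 − 2407/69113·(0.968300+0.926800+0.878300+0.872400+0.862500+0.842900+0.800800))/(1+2407/69113) = 7593/10000 ≈ 0.759300

1 1/2 9683/10000
2 1 2317/2500
3 3/2 8783/10000
4 2 2181/2500
5 5/2 69/80
6 3 8429/10000
7 7/2 1001/1250
8 4 7593/10000
DF(2.5y) is solved at step 5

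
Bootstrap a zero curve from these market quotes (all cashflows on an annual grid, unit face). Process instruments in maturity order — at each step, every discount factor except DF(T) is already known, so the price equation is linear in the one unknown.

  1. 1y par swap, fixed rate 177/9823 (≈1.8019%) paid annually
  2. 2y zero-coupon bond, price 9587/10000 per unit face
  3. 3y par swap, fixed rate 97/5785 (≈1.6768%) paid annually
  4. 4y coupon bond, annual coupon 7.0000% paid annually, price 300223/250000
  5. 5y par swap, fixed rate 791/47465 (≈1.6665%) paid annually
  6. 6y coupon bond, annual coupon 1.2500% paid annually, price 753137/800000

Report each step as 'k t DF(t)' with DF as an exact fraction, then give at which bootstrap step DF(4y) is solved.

1 1 9823/10000
2 2 9587/10000
3 3 1903/2000
4 4 9331/10000
5 5 9209/10000
6 6 1089/1250
DF(4y) is solved at step 4

step 1 [1y] swap r/1=177/9823: DF=(1 − 177/9823·(0))/(1+177/9823) = 9823/10000 ≈ 0.982300
step 2 [2y] zero: DF = P = 9587/10000 ≈ 0.958700
step 3 [3y] swap r/1=97/5785: DF=(1 − 97/5785·(0.982300+0.958700))/(1+97/5785) = 1903/2000 ≈ 0.951500
step 4 [4y] bond c/1=7/100: DF=(300223/250000 − 7/100·(0.982300+0.958700+0.951500))/(1+7/100) = 9331/10000 ≈ 0.933100
step 5 [5y] swap r/1=791/47465: DF=(1 − 791/47465·(0.982300+0.958700+0.951500+0.933100))/(1+791/47465) = 9209/10000 ≈ 0.920900
step 6 [6y] bond c/1=1/80: DF=(753137/800000 − 1/80·(0.982300+0.958700+0.951500+0.933100+0.920900))/(1+1/80) = 1089/1250 ≈ 0.871200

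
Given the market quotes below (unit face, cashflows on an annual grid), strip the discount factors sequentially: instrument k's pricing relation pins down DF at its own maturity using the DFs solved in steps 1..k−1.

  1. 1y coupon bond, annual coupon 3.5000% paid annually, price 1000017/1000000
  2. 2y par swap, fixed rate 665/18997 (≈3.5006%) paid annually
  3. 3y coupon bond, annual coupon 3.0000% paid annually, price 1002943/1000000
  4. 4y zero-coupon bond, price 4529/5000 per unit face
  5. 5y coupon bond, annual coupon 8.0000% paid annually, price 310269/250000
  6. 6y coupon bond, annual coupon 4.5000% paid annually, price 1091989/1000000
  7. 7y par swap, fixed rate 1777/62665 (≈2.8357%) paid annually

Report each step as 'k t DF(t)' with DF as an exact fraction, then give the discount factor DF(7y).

step 1 [1y] bond c/1=7/200: DF=(1000017/1000000 − 7/200·(0))/(1+7/200) = 4831/5000 ≈ 0.966200
step 2 [2y] swap r/1=665/18997: DF=(1 − 665/18997·(0.966200))/(1+665/18997) = 1867/2000 ≈ 0.933500
step 3 [3y] bond c/1=3/100: DF=(1002943/1000000 − 3/100·(0.966200+0.933500))/(1+3/100) = 574/625 ≈ 0.918400
step 4 [4y] zero: DF = P = 4529/5000 ≈ 0.905800
step 5 [5y] bond c/1=2/25: DF=(310269/250000 − 2/25·(0.966200+0.933500+0.918400+0.905800))/(1+2/25) = 8733/10000 ≈ 0.873300
step 6 [6y] bond c/1=9/200: DF=(1091989/1000000 − 9/200·(0.966200+0.933500+0.918400+0.905800+0.873300))/(1+9/200) = 847/1000 ≈ 0.847000
step 7 [7y] swap r/1=1777/62665: DF=(1 − 1777/62665·(0.966200+0.933500+0.918400+0.905800+0.873300+0.847000))/(1+1777/62665) = 8223/10000 ≈ 0.822300

1 1 4831/5000
2 2 1867/2000
3 3 574/625
4 4 4529/5000
5 5 8733/10000
6 6 847/1000
7 7 8223/10000
DF(7y) = 8223/10000 ≈ 0.822300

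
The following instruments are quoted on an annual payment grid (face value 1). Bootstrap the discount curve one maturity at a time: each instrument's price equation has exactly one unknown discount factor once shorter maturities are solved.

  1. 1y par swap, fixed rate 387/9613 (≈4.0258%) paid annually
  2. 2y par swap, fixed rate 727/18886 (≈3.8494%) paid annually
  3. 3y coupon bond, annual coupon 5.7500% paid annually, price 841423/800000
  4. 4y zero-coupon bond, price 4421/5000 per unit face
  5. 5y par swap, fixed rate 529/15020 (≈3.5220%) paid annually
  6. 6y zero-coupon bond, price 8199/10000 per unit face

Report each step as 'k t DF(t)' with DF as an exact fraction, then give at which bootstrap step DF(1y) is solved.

1 1 9613/10000
2 2 9273/10000
3 3 8919/10000
4 4 4421/5000
5 5 8413/10000
6 6 8199/10000
DF(1y) is solved at step 1

step 1 [1y] swap r/1=387/9613: DF=(1 − 387/9613·(0))/(1+387/9613) = 9613/10000 ≈ 0.961300
step 2 [2y] swap r/1=727/18886: DF=(1 − 727/18886·(0.961300))/(1+727/18886) = 9273/10000 ≈ 0.927300
step 3 [3y] bond c/1=23/400: DF=(841423/800000 − 23/400·(0.961300+0.927300))/(1+23/400) = 8919/10000 ≈ 0.891900
step 4 [4y] zero: DF = P = 4421/5000 ≈ 0.884200
step 5 [5y] swap r/1=529/15020: DF=(1 − 529/15020·(0.961300+0.927300+0.891900+0.884200))/(1+529/15020) = 8413/10000 ≈ 0.841300
step 6 [6y] zero: DF = P = 8199/10000 ≈ 0.819900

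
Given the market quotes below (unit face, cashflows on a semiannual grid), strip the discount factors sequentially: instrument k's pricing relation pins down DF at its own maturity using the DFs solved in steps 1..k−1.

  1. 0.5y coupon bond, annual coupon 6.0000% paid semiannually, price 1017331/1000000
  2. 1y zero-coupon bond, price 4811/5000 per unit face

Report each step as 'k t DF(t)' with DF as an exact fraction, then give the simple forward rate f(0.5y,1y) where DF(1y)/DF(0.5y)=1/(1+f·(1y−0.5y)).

step 1 [0.5y] bond c/2=3/100: DF=(1017331/1000000 − 3/100·(0))/(1+3/100) = 9877/10000 ≈ 0.987700
step 2 [1y] zero: DF = P = 4811/5000 ≈ 0.962200

1 1/2 9877/10000
2 1 4811/5000
f(0.5y,1y) = ((9877/10000)/(4811/5000) − 1)/(1/2) = 15/283 ≈ 5.3004%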